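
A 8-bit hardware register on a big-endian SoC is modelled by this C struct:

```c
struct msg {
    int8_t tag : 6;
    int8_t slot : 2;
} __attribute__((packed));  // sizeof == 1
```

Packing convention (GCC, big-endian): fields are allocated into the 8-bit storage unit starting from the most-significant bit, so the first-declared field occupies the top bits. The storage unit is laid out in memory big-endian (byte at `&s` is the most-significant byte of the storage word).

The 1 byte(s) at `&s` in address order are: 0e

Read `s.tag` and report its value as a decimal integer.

[0]=0x0e (big-endian) → word 0x0e
tag:6 @ bit 2 → (0x0e>>2)&0x3f = 0x3  ←
slot:2 @ bit 0 → (0x0e>>0)&0x3 = 0x2
tag signed 6b, MSB=0: value = 3

3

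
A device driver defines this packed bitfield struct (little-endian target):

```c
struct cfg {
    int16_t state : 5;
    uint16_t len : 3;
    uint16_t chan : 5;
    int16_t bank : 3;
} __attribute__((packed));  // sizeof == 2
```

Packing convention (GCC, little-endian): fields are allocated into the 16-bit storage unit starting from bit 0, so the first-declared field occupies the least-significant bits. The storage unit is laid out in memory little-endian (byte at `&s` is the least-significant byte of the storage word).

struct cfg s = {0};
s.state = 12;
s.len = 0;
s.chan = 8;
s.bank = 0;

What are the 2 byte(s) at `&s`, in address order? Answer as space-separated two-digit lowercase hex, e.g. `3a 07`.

state (5b) val=12 bits=0xc at bit 0: 0x000c
len (3b) val=0 bits=0x0 at bit 5: 0x000c
chan (5b) val=8 bits=0x8 at bit 8: 0x080c
bank (3b) val=0 bits=0x0 at bit 13: 0x080c
word = 0x080c → little-endian bytes:
  [0]=0x0c  [1]=0x08

0c 08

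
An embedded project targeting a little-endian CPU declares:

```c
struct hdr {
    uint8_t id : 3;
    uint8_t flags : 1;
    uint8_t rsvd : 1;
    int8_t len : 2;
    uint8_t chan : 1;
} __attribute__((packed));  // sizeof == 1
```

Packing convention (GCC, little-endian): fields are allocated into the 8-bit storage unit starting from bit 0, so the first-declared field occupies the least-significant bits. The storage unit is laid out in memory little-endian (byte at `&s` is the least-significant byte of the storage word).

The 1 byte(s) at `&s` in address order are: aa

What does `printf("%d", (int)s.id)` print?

[0]=0xaa (little-endian) → word 0xaa
id [0+:3] = (word>>0) & 0x7 = 2  ←
flags [3+:1] = (word>>3) & 0x1 = 1
rsvd [4+:1] = (word>>4) & 0x1 = 0
len [5+:2] = (word>>5) & 0x3 = 1
chan [7+:1] = (word>>7) & 0x1 = 1

2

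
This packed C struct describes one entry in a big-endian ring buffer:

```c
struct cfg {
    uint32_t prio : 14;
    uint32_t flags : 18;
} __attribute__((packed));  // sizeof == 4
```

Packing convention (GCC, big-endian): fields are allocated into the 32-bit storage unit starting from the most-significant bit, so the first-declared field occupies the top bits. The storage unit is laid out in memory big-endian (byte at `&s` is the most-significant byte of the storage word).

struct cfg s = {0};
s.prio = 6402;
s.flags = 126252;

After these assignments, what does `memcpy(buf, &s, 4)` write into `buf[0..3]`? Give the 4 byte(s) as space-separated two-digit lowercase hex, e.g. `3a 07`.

64 09 ed 2c

prio (14b) val=6402 bits=0x1902 at bit 18: 0x64080000
flags (18b) val=126252 bits=0x1ed2c at bit 0: 0x6409ed2c
word = 0x6409ed2c → big-endian bytes:
  [0]=0x64  [1]=0x09  [2]=0xed  [3]=0x2c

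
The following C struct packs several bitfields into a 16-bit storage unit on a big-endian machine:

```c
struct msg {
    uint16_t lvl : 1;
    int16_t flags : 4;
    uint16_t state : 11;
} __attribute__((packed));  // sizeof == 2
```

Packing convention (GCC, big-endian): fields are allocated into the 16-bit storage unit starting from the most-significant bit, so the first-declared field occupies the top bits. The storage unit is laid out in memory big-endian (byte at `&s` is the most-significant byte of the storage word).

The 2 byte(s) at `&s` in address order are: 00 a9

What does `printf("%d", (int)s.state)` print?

[0]=0x00 [1]=0xa9 (big-endian) → word 0x00a9
lvl [15+:1] = (word>>15) & 0x1 = 0
flags [11+:4] = (word>>11) & 0xf = 0
state [0+:11] = (word>>0) & 0x7ff = 169  ←

169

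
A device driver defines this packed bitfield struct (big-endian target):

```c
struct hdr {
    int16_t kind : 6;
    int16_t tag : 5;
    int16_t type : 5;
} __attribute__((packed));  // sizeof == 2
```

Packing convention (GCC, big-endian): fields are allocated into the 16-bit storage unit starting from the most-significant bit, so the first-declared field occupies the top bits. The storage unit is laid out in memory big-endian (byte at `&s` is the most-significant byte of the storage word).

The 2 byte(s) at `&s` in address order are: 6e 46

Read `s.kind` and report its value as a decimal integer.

27

[0]=0x6e [1]=0x46 (big-endian) → word 0x6e46
kind:6 @ bit 10 → (0x6e46>>10)&0x3f = 0x1b  ←
tag:5 @ bit 5 → (0x6e46>>5)&0x1f = 0x12
type:5 @ bit 0 → (0x6e46>>0)&0x1f = 0x6
kind signed 6b, MSB=0: value = 27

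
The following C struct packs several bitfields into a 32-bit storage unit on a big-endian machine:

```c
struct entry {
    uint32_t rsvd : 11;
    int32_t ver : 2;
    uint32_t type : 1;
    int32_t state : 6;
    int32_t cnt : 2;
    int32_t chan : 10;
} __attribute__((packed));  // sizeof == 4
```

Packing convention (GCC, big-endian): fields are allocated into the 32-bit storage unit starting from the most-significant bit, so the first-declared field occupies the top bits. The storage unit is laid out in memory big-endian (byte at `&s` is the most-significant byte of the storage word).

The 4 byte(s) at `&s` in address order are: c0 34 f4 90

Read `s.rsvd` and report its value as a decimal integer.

[0]=0xc0 [1]=0x34 [2]=0xf4 [3]=0x90 (big-endian) → word 0xc034f490
rsvd [21+:11] = (word>>21) & 0x7ff = 1537  ←
ver [19+:2] = (word>>19) & 0x3 = 2
type [18+:1] = (word>>18) & 0x1 = 1
state [12+:6] = (word>>12) & 0x3f = 15
cnt [10+:2] = (word>>10) & 0x3 = 1
chan [0+:10] = (word>>0) & 0x3ff = 144

1537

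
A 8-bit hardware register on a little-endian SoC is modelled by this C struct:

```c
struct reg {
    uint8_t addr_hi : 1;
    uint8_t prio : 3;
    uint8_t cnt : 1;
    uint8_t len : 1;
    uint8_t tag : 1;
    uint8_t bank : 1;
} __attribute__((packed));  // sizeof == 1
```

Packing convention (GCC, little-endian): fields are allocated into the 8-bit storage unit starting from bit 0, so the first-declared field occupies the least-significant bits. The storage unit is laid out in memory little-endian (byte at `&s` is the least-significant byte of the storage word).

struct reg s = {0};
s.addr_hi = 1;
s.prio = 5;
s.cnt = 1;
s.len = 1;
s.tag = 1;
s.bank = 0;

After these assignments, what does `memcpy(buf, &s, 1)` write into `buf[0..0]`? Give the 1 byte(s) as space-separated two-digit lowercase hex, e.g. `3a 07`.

addr_hi:1 = 1 → 0x1 << 0 → word 0x01
prio:3 = 5 → 0x5 << 1 → word 0x0b
cnt:1 = 1 → 0x1 << 4 → word 0x1b
len:1 = 1 → 0x1 << 5 → word 0x3b
tag:1 = 1 → 0x1 << 6 → word 0x7b
bank:1 = 0 → 0x0 << 7 → word 0x7b
word = 0x7b → little-endian bytes:
  [0]=0x7b

7b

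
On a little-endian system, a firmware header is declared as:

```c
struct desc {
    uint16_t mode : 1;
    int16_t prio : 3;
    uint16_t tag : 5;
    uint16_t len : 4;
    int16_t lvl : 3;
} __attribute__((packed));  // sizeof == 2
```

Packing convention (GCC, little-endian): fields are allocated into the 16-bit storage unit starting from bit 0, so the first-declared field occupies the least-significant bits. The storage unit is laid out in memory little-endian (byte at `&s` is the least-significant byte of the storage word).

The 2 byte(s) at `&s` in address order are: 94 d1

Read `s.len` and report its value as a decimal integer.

[0]=0x94 [1]=0xd1 (little-endian) → word 0xd194
mode [0+:1] = (word>>0) & 0x1 = 0
prio [1+:3] = (word>>1) & 0x7 = 2
tag [4+:5] = (word>>4) & 0x1f = 25
len [9+:4] = (word>>9) & 0xf = 8  ←
lvl [13+:3] = (word>>13) & 0x7 = 6

8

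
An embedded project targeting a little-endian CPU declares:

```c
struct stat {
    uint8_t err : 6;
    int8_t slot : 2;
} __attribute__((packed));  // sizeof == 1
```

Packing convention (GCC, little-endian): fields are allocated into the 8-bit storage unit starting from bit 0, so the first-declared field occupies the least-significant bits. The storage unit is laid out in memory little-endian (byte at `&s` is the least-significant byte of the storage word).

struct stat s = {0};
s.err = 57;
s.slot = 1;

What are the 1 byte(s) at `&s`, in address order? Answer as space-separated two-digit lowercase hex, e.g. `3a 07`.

[0+:6] err=57 & 0x3f = 0x39; word=0x39
[6+:2] slot=1 & 0x3 = 0x1; word=0x79
word = 0x79 → little-endian bytes:
  [0]=0x79

79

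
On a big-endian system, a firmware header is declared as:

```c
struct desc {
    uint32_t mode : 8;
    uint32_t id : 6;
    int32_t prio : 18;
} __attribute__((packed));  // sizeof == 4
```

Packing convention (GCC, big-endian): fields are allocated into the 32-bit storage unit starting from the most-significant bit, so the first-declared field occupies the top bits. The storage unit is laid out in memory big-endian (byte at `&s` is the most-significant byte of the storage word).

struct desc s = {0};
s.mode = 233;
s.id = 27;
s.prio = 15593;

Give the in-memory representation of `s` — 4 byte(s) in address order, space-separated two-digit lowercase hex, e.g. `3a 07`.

e9 6c 3c e9

mode (8b) val=233 bits=0xe9 at bit 24: 0xe9000000
id (6b) val=27 bits=0x1b at bit 18: 0xe96c0000
prio (18b) val=15593 bits=0x3ce9 at bit 0: 0xe96c3ce9
word = 0xe96c3ce9 → big-endian bytes:
  [0]=0xe9  [1]=0x6c  [2]=0x3c  [3]=0xe9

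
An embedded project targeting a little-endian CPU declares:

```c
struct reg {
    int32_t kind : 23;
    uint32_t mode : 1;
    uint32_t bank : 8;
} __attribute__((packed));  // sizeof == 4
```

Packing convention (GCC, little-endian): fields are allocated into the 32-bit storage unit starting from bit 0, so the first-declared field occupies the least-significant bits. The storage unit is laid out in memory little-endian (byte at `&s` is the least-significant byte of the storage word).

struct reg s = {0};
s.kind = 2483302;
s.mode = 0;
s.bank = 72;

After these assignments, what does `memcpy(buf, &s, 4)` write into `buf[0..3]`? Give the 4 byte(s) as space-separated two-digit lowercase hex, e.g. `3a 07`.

66 e4 25 48

kind (23b) val=2483302 bits=0x25e466 at bit 0: 0x0025e466
mode (1b) val=0 bits=0x0 at bit 23: 0x0025e466
bank (8b) val=72 bits=0x48 at bit 24: 0x4825e466
word = 0x4825e466 → little-endian bytes:
  [0]=0x66  [1]=0xe4  [2]=0x25  [3]=0x48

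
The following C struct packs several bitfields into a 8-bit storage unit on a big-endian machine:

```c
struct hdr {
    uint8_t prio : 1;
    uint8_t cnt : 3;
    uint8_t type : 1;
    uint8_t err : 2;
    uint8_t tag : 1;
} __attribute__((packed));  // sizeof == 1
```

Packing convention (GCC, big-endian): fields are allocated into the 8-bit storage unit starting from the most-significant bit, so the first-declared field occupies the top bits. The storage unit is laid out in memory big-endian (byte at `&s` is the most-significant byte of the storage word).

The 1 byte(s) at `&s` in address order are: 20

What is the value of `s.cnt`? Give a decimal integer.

[0]=0x20 (big-endian) → word 0x20
prio [7+:1] = (word>>7) & 0x1 = 0
cnt [4+:3] = (word>>4) & 0x7 = 2  ←
type [3+:1] = (word>>3) & 0x1 = 0
err [1+:2] = (word>>1) & 0x3 = 0
tag [0+:1] = (word>>0) & 0x1 = 0

2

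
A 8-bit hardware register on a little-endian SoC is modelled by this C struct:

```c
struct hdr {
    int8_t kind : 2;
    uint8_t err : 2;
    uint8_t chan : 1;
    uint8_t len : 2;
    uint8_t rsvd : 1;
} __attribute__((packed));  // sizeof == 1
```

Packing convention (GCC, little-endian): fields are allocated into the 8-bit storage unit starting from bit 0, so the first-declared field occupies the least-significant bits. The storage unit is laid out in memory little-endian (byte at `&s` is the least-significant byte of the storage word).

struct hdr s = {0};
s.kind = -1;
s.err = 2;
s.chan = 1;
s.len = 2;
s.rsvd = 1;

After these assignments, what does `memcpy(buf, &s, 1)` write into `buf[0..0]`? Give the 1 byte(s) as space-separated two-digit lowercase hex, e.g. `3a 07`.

db

kind (2b) val=-1 bits=0x3 at bit 0: 0x03
err (2b) val=2 bits=0x2 at bit 2: 0x0b
chan (1b) val=1 bits=0x1 at bit 4: 0x1b
len (2b) val=2 bits=0x2 at bit 5: 0x5b
rsvd (1b) val=1 bits=0x1 at bit 7: 0xdb
word = 0xdb → little-endian bytes:
  [0]=0xdb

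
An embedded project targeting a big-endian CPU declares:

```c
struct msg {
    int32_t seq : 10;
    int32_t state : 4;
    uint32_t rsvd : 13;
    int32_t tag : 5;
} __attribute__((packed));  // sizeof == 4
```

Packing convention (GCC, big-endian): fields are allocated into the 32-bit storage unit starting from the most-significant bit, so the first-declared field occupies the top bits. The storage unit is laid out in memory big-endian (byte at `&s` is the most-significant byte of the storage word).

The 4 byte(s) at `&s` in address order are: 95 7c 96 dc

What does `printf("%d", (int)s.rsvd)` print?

[0]=0x95 [1]=0x7c [2]=0x96 [3]=0xdc (big-endian) → word 0x957c96dc
seq [22+:10] = (word>>22) & 0x3ff = 597
state [18+:4] = (word>>18) & 0xf = 15
rsvd [5+:13] = (word>>5) & 0x1fff = 1206  ←
tag [0+:5] = (word>>0) & 0x1f = 28

1206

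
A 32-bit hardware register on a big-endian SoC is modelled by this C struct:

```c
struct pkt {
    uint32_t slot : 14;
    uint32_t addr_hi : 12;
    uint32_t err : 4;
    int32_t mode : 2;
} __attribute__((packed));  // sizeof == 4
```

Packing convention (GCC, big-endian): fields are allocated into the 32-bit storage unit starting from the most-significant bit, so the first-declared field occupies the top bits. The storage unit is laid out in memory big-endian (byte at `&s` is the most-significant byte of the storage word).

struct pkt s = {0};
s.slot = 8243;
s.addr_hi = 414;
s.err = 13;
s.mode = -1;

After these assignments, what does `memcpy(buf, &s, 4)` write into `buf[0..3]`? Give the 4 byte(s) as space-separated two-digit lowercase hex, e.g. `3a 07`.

80 cc 67 b7

slot:14 = 8243 → 0x2033 << 18 → word 0x80cc0000
addr_hi:12 = 414 → 0x19e << 6 → word 0x80cc6780
err:4 = 13 → 0xd << 2 → word 0x80cc67b4
mode:2 = -1 → 0x3 << 0 → word 0x80cc67b7
word = 0x80cc67b7 → big-endian bytes:
  [0]=0x80  [1]=0xcc  [2]=0x67  [3]=0xb7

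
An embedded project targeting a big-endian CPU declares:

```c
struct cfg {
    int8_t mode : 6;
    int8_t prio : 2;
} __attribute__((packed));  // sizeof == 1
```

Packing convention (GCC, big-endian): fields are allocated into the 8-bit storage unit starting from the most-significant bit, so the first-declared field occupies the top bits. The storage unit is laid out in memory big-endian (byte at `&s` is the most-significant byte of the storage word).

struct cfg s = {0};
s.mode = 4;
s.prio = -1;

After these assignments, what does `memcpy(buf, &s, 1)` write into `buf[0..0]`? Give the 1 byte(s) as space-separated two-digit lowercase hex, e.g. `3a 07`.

[2+:6] mode=4 & 0x3f = 0x4; word=0x10
[0+:2] prio=-1 & 0x3 = 0x3; word=0x13
word = 0x13 → big-endian bytes:
  [0]=0x13

13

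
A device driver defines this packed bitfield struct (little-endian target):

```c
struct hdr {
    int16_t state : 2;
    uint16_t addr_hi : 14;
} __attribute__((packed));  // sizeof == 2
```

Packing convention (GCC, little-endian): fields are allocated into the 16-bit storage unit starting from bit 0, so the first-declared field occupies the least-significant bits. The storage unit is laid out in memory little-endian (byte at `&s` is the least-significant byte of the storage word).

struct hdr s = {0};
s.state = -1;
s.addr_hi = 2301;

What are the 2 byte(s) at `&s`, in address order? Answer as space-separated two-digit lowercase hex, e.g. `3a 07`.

[0+:2] state=-1 & 0x3 = 0x3; word=0x0003
[2+:14] addr_hi=2301 & 0x3fff = 0x8fd; word=0x23f7
word = 0x23f7 → little-endian bytes:
  [0]=0xf7  [1]=0x23

f7 23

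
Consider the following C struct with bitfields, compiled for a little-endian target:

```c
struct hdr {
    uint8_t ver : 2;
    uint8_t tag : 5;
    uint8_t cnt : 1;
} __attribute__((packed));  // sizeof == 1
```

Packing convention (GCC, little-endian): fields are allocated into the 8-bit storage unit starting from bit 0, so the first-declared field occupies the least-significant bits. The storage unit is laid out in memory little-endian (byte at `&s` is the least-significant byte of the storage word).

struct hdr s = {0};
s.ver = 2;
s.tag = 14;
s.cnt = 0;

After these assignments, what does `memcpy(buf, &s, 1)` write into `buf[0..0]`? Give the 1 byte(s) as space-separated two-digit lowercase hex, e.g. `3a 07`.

3a

ver (2b) val=2 bits=0x2 at bit 0: 0x02
tag (5b) val=14 bits=0xe at bit 2: 0x3a
cnt (1b) val=0 bits=0x0 at bit 7: 0x3a
word = 0x3a → little-endian bytes:
  [0]=0x3a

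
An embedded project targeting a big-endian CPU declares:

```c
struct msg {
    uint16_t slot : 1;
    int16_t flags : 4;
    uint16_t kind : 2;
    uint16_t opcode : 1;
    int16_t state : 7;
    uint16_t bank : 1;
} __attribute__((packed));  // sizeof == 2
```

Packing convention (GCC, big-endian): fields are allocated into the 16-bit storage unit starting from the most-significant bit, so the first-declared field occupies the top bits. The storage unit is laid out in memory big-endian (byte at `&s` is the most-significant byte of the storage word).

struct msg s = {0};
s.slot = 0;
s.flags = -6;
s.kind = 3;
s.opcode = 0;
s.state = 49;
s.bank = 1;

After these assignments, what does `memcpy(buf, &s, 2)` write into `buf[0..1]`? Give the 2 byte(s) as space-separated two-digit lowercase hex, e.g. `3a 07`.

[15+:1] slot=0 & 0x1 = 0x0; word=0x0000
[11+:4] flags=-6 & 0xf = 0xa; word=0x5000
[9+:2] kind=3 & 0x3 = 0x3; word=0x5600
[8+:1] opcode=0 & 0x1 = 0x0; word=0x5600
[1+:7] state=49 & 0x7f = 0x31; word=0x5662
[0+:1] bank=1 & 0x1 = 0x1; word=0x5663
word = 0x5663 → big-endian bytes:
  [0]=0x56  [1]=0x63

56 63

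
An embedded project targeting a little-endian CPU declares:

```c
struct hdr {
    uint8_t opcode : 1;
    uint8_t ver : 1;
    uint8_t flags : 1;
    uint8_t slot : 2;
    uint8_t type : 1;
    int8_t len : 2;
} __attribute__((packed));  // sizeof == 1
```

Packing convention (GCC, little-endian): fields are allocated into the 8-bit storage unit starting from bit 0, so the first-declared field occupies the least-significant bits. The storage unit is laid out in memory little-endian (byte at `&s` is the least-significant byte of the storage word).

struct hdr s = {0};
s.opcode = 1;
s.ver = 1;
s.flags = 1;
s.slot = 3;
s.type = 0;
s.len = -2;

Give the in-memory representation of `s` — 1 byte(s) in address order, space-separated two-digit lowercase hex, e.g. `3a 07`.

opcode (1b) val=1 bits=0x1 at bit 0: 0x01
ver (1b) val=1 bits=0x1 at bit 1: 0x03
flags (1b) val=1 bits=0x1 at bit 2: 0x07
slot (2b) val=3 bits=0x3 at bit 3: 0x1f
type (1b) val=0 bits=0x0 at bit 5: 0x1f
len (2b) val=-2 bits=0x2 at bit 6: 0x9f
word = 0x9f → little-endian bytes:
  [0]=0x9f

9f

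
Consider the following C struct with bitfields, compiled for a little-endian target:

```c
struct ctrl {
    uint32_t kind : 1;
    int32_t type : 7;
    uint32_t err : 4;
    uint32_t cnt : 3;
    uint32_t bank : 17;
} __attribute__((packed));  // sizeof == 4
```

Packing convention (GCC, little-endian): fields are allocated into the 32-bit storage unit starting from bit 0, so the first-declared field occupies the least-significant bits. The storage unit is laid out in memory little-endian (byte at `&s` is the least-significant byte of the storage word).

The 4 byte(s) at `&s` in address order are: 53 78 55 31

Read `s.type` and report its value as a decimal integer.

41

[0]=0x53 [1]=0x78 [2]=0x55 [3]=0x31 (little-endian) → word 0x31557853
kind:1 @ bit 0 → (0x31557853>>0)&0x1 = 0x1
type:7 @ bit 1 → (0x31557853>>1)&0x7f = 0x29  ←
err:4 @ bit 8 → (0x31557853>>8)&0xf = 0x8
cnt:3 @ bit 12 → (0x31557853>>12)&0x7 = 0x7
bank:17 @ bit 15 → (0x31557853>>15)&0x1ffff = 0x62aa
type signed 7b, MSB=0: value = 41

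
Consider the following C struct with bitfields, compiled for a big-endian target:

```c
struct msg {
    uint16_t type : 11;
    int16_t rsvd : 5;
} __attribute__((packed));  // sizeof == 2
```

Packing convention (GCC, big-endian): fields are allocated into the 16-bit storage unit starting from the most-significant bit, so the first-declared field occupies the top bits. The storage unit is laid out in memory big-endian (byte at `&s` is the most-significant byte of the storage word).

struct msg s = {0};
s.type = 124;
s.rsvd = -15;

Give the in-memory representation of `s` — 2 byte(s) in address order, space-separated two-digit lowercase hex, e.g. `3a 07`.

type (11b) val=124 bits=0x7c at bit 5: 0x0f80
rsvd (5b) val=-15 bits=0x11 at bit 0: 0x0f91
word = 0x0f91 → big-endian bytes:
  [0]=0x0f  [1]=0x91

0f 91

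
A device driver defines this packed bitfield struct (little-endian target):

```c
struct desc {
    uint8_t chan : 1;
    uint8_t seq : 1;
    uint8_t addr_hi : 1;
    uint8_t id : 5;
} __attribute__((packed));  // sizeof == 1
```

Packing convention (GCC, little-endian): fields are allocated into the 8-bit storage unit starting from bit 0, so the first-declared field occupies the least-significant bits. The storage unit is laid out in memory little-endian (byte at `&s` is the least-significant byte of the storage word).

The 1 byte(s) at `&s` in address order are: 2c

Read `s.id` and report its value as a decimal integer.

[0]=0x2c (little-endian) → word 0x2c
chan [0+:1] = (word>>0) & 0x1 = 0
seq [1+:1] = (word>>1) & 0x1 = 0
addr_hi [2+:1] = (word>>2) & 0x1 = 1
id [3+:5] = (word>>3) & 0x1f = 5  ←

5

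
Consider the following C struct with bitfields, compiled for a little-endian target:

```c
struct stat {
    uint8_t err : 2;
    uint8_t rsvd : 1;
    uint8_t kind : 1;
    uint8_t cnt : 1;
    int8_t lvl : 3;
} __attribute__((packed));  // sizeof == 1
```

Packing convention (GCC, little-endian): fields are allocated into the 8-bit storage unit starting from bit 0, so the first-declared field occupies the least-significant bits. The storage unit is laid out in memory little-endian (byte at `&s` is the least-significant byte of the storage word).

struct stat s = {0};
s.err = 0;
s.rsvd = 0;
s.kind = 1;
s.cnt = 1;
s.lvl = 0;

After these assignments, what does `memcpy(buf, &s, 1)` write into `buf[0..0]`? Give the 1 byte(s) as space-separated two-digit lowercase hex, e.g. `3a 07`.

18

[0+:2] err=0 & 0x3 = 0x0; word=0x00
[2+:1] rsvd=0 & 0x1 = 0x0; word=0x00
[3+:1] kind=1 & 0x1 = 0x1; word=0x08
[4+:1] cnt=1 & 0x1 = 0x1; word=0x18
[5+:3] lvl=0 & 0x7 = 0x0; word=0x18
word = 0x18 → little-endian bytes:
  [0]=0x18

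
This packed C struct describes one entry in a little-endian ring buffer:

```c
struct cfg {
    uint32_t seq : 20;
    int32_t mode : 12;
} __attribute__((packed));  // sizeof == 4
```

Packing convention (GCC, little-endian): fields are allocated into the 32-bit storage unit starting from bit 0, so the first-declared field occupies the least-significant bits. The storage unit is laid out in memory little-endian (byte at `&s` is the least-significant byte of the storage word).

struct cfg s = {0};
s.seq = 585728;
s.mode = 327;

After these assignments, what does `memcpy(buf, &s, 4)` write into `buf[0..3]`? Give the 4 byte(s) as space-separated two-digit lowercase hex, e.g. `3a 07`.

[0+:20] seq=585728 & 0xfffff = 0x8f000; word=0x0008f000
[20+:12] mode=327 & 0xfff = 0x147; word=0x1478f000
word = 0x1478f000 → little-endian bytes:
  [0]=0x00  [1]=0xf0  [2]=0x78  [3]=0x14

00 f0 78 14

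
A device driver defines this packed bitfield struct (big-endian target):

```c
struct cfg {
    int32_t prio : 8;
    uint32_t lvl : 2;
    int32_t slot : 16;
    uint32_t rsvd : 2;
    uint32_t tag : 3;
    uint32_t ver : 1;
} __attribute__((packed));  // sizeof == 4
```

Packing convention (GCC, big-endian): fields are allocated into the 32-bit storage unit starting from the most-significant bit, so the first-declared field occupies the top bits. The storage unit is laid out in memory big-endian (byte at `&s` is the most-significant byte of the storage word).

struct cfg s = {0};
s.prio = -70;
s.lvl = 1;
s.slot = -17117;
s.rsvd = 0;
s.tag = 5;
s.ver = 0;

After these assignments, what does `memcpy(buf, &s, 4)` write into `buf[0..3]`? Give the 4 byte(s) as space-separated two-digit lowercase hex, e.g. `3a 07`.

ba 6f 48 ca

prio (8b) val=-70 bits=0xba at bit 24: 0xba000000
lvl (2b) val=1 bits=0x1 at bit 22: 0xba400000
slot (16b) val=-17117 bits=0xbd23 at bit 6: 0xba6f48c0
rsvd (2b) val=0 bits=0x0 at bit 4: 0xba6f48c0
tag (3b) val=5 bits=0x5 at bit 1: 0xba6f48ca
ver (1b) val=0 bits=0x0 at bit 0: 0xba6f48ca
word = 0xba6f48ca → big-endian bytes:
  [0]=0xba  [1]=0x6f  [2]=0x48  [3]=0xca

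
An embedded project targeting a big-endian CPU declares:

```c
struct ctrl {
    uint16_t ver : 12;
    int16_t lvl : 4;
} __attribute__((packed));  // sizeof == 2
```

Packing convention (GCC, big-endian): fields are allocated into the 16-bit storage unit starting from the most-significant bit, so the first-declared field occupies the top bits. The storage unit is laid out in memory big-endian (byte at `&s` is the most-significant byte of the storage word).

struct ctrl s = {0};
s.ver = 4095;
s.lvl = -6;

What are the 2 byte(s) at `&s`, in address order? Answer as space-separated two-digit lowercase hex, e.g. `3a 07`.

[4+:12] ver=4095 & 0xfff = 0xfff; word=0xfff0
[0+:4] lvl=-6 & 0xf = 0xa; word=0xfffa
word = 0xfffa → big-endian bytes:
  [0]=0xff  [1]=0xfa

ff fa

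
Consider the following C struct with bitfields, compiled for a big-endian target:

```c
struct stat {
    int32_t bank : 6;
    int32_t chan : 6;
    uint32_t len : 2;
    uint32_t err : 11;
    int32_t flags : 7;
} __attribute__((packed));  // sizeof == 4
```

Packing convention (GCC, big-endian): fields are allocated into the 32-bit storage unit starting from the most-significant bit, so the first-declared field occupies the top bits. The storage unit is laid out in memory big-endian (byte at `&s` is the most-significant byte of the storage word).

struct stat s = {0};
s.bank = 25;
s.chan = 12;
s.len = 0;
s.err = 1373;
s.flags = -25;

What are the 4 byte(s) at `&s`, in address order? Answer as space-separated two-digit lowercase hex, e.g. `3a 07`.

64 c2 ae e7

[26+:6] bank=25 & 0x3f = 0x19; word=0x64000000
[20+:6] chan=12 & 0x3f = 0xc; word=0x64c00000
[18+:2] len=0 & 0x3 = 0x0; word=0x64c00000
[7+:11] err=1373 & 0x7ff = 0x55d; word=0x64c2ae80
[0+:7] flags=-25 & 0x7f = 0x67; word=0x64c2aee7
word = 0x64c2aee7 → big-endian bytes:
  [0]=0x64  [1]=0xc2  [2]=0xae  [3]=0xe7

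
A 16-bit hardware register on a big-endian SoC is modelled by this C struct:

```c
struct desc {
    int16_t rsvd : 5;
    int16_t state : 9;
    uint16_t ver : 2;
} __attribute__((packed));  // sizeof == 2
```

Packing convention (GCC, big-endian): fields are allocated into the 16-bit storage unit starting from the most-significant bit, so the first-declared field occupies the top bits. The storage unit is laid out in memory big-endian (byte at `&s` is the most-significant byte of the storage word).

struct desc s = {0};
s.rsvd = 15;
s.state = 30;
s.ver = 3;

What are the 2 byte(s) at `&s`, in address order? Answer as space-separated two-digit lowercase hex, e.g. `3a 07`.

rsvd (5b) val=15 bits=0xf at bit 11: 0x7800
state (9b) val=30 bits=0x1e at bit 2: 0x7878
ver (2b) val=3 bits=0x3 at bit 0: 0x787b
word = 0x787b → big-endian bytes:
  [0]=0x78  [1]=0x7b

78 7b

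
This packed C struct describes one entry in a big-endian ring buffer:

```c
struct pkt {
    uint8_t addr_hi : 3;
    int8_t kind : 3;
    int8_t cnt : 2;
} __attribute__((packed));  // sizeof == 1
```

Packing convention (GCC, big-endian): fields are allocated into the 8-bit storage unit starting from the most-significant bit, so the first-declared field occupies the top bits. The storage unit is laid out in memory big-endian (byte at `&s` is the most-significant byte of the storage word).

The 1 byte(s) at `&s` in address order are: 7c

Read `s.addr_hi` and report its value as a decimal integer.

3

[0]=0x7c (big-endian) → word 0x7c
addr_hi [5+:3] = (word>>5) & 0x7 = 3  ←
kind [2+:3] = (word>>2) & 0x7 = 7
cnt [0+:2] = (word>>0) & 0x3 = 0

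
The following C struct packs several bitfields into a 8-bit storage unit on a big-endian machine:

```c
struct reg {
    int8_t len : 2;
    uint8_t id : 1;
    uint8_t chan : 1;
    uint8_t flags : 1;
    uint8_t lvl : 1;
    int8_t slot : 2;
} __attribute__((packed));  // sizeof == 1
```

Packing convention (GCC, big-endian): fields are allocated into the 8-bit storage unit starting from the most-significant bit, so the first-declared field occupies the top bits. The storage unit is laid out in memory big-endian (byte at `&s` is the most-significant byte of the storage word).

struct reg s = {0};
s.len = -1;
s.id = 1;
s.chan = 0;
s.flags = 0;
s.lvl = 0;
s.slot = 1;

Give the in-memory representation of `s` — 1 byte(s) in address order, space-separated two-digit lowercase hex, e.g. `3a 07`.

len (2b) val=-1 bits=0x3 at bit 6: 0xc0
id (1b) val=1 bits=0x1 at bit 5: 0xe0
chan (1b) val=0 bits=0x0 at bit 4: 0xe0
flags (1b) val=0 bits=0x0 at bit 3: 0xe0
lvl (1b) val=0 bits=0x0 at bit 2: 0xe0
slot (2b) val=1 bits=0x1 at bit 0: 0xe1
word = 0xe1 → big-endian bytes:
  [0]=0xe1

e1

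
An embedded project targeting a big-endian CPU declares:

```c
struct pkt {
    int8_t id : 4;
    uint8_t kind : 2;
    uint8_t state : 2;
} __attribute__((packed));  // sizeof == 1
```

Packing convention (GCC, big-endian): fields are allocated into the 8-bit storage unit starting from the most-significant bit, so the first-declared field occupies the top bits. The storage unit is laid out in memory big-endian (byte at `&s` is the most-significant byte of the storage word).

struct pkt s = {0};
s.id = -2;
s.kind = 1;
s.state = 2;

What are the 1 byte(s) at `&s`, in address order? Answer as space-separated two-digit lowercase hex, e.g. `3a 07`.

e6

id (4b) val=-2 bits=0xe at bit 4: 0xe0
kind (2b) val=1 bits=0x1 at bit 2: 0xe4
state (2b) val=2 bits=0x2 at bit 0: 0xe6
word = 0xe6 → big-endian bytes:
  [0]=0xe6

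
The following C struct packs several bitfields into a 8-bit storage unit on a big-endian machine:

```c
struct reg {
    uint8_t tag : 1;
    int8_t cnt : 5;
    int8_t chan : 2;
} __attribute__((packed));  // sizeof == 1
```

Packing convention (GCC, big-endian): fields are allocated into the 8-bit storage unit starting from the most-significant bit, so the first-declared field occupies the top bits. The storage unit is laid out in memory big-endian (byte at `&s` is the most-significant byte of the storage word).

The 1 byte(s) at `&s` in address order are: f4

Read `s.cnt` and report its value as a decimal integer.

[0]=0xf4 (big-endian) → word 0xf4
tag:1 @ bit 7 → (0xf4>>7)&0x1 = 0x1
cnt:5 @ bit 2 → (0xf4>>2)&0x1f = 0x1d  ←
chan:2 @ bit 0 → (0xf4>>0)&0x3 = 0x0
cnt signed 5b, MSB=1: 29 - 32 = -3

-3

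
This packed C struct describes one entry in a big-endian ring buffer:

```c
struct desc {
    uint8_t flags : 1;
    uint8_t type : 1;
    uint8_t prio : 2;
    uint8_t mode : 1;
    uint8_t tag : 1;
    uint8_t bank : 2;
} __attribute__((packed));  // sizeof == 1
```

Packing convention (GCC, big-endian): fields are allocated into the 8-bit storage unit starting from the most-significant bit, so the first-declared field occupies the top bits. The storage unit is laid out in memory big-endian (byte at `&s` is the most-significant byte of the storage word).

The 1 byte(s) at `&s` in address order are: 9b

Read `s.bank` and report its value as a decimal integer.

3

[0]=0x9b (big-endian) → word 0x9b
flags [7+:1] = (word>>7) & 0x1 = 1
type [6+:1] = (word>>6) & 0x1 = 0
prio [4+:2] = (word>>4) & 0x3 = 1
mode [3+:1] = (word>>3) & 0x1 = 1
tag [2+:1] = (word>>2) & 0x1 = 0
bank [0+:2] = (word>>0) & 0x3 = 3  ←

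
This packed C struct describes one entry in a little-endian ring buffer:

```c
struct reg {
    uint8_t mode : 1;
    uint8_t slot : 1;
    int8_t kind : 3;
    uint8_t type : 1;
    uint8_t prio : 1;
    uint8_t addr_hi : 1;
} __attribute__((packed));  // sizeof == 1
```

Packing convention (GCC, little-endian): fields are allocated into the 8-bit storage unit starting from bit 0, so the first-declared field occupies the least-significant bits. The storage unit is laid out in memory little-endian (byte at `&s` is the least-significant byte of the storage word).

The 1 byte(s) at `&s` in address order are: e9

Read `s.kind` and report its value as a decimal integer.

2

[0]=0xe9 (little-endian) → word 0xe9
mode:1 @ bit 0 → (0xe9>>0)&0x1 = 0x1
slot:1 @ bit 1 → (0xe9>>1)&0x1 = 0x0
kind:3 @ bit 2 → (0xe9>>2)&0x7 = 0x2  ←
type:1 @ bit 5 → (0xe9>>5)&0x1 = 0x1
prio:1 @ bit 6 → (0xe9>>6)&0x1 = 0x1
addr_hi:1 @ bit 7 → (0xe9>>7)&0x1 = 0x1
kind signed 3b, MSB=0: value = 2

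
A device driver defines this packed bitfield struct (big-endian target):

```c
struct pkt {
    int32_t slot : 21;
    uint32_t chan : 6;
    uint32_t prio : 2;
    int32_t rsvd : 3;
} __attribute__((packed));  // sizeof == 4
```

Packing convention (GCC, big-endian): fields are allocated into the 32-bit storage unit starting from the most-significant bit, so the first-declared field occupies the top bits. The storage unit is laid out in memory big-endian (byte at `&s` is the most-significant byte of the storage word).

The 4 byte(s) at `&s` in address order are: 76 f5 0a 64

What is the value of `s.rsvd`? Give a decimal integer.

-4

[0]=0x76 [1]=0xf5 [2]=0x0a [3]=0x64 (big-endian) → word 0x76f50a64
slot:21 @ bit 11 → (0x76f50a64>>11)&0x1fffff = 0xedea1
chan:6 @ bit 5 → (0x76f50a64>>5)&0x3f = 0x13
prio:2 @ bit 3 → (0x76f50a64>>3)&0x3 = 0x0
rsvd:3 @ bit 0 → (0x76f50a64>>0)&0x7 = 0x4  ←
rsvd signed 3b, MSB=1: 4 - 8 = -4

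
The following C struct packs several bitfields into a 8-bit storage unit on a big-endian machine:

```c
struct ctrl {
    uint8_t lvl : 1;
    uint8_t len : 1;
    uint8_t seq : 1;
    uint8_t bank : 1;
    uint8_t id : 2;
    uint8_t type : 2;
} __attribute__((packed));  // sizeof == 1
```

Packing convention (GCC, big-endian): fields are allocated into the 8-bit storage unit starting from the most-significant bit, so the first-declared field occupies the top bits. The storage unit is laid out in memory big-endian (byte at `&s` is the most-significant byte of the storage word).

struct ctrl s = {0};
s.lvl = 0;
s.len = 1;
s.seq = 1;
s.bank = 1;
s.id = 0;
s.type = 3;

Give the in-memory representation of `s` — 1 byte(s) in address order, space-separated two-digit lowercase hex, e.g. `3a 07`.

lvl (1b) val=0 bits=0x0 at bit 7: 0x00
len (1b) val=1 bits=0x1 at bit 6: 0x40
seq (1b) val=1 bits=0x1 at bit 5: 0x60
bank (1b) val=1 bits=0x1 at bit 4: 0x70
id (2b) val=0 bits=0x0 at bit 2: 0x70
type (2b) val=3 bits=0x3 at bit 0: 0x73
word = 0x73 → big-endian bytes:
  [0]=0x73

73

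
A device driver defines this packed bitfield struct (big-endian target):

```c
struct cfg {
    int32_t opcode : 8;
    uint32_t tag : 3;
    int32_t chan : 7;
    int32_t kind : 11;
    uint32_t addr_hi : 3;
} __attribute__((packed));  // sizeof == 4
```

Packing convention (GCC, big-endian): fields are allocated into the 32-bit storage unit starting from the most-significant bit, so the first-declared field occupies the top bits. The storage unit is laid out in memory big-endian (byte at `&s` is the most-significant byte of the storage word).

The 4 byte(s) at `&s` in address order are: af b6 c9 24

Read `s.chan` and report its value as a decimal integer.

[0]=0xaf [1]=0xb6 [2]=0xc9 [3]=0x24 (big-endian) → word 0xafb6c924
opcode [24+:8] = (word>>24) & 0xff = 175
tag [21+:3] = (word>>21) & 0x7 = 5
chan [14+:7] = (word>>14) & 0x7f = 91  ←
kind [3+:11] = (word>>3) & 0x7ff = 292
addr_hi [0+:3] = (word>>0) & 0x7 = 4
chan signed 7b, MSB=1: 91 - 128 = -37

-37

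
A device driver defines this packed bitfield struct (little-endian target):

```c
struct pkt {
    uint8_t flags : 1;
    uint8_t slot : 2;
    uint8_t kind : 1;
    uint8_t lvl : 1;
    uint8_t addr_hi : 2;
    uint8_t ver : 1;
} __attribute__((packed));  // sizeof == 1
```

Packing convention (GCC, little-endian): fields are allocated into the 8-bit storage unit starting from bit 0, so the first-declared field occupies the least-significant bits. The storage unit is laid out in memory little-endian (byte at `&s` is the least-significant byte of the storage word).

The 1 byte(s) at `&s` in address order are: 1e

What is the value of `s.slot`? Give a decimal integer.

[0]=0x1e (little-endian) → word 0x1e
flags:1 @ bit 0 → (0x1e>>0)&0x1 = 0x0
slot:2 @ bit 1 → (0x1e>>1)&0x3 = 0x3  ←
kind:1 @ bit 3 → (0x1e>>3)&0x1 = 0x1
lvl:1 @ bit 4 → (0x1e>>4)&0x1 = 0x1
addr_hi:2 @ bit 5 → (0x1e>>5)&0x3 = 0x0
ver:1 @ bit 7 → (0x1e>>7)&0x1 = 0x0

3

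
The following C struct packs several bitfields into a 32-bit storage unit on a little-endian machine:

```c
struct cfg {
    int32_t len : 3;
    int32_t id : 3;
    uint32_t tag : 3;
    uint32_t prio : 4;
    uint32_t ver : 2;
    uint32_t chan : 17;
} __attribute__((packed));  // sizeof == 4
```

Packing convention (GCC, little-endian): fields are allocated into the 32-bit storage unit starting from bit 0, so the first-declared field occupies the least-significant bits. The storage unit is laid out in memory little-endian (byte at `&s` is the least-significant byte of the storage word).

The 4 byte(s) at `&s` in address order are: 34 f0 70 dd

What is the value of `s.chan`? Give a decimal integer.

113377

[0]=0x34 [1]=0xf0 [2]=0x70 [3]=0xdd (little-endian) → word 0xdd70f034
len:3 @ bit 0 → (0xdd70f034>>0)&0x7 = 0x4
id:3 @ bit 3 → (0xdd70f034>>3)&0x7 = 0x6
tag:3 @ bit 6 → (0xdd70f034>>6)&0x7 = 0x0
prio:4 @ bit 9 → (0xdd70f034>>9)&0xf = 0x8
ver:2 @ bit 13 → (0xdd70f034>>13)&0x3 = 0x3
chan:17 @ bit 15 → (0xdd70f034>>15)&0x1ffff = 0x1bae1  ←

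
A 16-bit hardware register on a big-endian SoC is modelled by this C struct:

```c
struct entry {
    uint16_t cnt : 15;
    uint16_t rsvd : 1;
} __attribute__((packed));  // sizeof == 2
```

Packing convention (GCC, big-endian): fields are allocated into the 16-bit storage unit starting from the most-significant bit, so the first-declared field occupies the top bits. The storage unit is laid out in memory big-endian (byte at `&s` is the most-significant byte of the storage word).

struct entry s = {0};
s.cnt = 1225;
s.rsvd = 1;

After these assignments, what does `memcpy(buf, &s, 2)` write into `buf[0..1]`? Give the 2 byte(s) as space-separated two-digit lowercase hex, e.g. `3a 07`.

09 93

[1+:15] cnt=1225 & 0x7fff = 0x4c9; word=0x0992
[0+:1] rsvd=1 & 0x1 = 0x1; word=0x0993
word = 0x0993 → big-endian bytes:
  [0]=0x09  [1]=0x93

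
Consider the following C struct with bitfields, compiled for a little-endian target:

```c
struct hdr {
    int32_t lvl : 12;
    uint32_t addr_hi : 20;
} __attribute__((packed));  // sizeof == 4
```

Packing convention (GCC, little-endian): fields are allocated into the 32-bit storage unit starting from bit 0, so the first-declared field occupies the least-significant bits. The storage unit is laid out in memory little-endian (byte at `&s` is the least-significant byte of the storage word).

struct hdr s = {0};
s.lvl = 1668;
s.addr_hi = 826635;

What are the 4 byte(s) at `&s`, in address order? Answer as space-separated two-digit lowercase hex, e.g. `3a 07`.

lvl (12b) val=1668 bits=0x684 at bit 0: 0x00000684
addr_hi (20b) val=826635 bits=0xc9d0b at bit 12: 0xc9d0b684
word = 0xc9d0b684 → little-endian bytes:
  [0]=0x84  [1]=0xb6  [2]=0xd0  [3]=0xc9

84 b6 d0 c9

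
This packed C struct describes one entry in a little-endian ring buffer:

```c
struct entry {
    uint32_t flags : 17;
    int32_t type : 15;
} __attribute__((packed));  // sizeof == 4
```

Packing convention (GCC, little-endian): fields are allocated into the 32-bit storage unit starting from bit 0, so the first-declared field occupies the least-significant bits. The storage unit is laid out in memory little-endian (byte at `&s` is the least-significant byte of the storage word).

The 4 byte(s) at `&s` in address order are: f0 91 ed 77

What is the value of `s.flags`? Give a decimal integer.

102896

[0]=0xf0 [1]=0x91 [2]=0xed [3]=0x77 (little-endian) → word 0x77ed91f0
flags [0+:17] = (word>>0) & 0x1ffff = 102896  ←
type [17+:15] = (word>>17) & 0x7fff = 15350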